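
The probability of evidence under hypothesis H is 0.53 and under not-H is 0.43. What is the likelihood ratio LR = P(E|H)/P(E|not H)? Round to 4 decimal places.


LR = 0.53 / 0.43
= 1.2326

1.2326


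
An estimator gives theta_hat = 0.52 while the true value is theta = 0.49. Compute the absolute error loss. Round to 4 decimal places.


The absolute error loss is |theta_hat - theta|
= |0.52 - 0.49|
= 0.03

0.03


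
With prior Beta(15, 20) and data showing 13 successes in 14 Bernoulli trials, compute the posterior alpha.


Conjugate update: alpha_posterior = alpha_prior + k
= 15 + 13 = 28

28


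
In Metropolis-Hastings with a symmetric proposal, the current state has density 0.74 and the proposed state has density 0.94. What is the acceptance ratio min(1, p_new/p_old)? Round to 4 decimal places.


Ratio = p_new / p_old = 0.94 / 0.74 = 1.2703
Acceptance = min(1, 1.2703) = 1.0

1.0


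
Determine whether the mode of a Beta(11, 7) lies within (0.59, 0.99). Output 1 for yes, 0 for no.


First find the mode: (a-1)/(a+b-2) = 0.625
Is 0.625 in (0.59, 0.99)? 1

1


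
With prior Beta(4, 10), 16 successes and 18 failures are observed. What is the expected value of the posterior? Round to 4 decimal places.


Posterior = Beta(20, 28)
E[theta] = alpha/(alpha+beta)
= 20/48 = 0.4167

0.4167


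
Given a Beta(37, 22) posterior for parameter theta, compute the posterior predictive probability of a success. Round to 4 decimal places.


For a Beta-Bernoulli model, the predictive probability is the mean:
P(success) = 37/(37+22) = 37/59 = 0.6271

0.6271


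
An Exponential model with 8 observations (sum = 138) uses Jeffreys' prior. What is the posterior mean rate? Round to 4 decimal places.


Posterior Gamma(8, 138)
E[lambda] = 8/138 = 0.058

0.058


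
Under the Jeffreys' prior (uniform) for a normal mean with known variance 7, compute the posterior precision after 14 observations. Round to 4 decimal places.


Prior precision = 0 (flat prior).
Post. prec. = 0 + n/var = 14/7 = 2.0

2.0


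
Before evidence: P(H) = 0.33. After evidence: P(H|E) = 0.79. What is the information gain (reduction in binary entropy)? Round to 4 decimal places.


Prior entropy = 0.9149
Posterior entropy = 0.7415
Information gain = 0.9149 - 0.7415 = 0.1734

0.1734


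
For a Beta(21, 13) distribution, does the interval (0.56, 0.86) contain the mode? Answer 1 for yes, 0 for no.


Mode of Beta(a,b) = (a-1)/(a+b-2)
= (21-1)/(21+13-2) = 0.625
Check: 0.56 <= 0.625 <= 0.86?
Result: 1

1


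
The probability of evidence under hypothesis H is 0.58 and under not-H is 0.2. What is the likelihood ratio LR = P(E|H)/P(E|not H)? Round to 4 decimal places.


LR = 0.58 / 0.2
= 2.9

2.9


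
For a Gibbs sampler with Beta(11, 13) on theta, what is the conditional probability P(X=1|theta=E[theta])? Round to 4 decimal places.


E[theta] = 11/(11+13) = 0.4583
P(X=1|theta) = theta = 0.4583

0.4583


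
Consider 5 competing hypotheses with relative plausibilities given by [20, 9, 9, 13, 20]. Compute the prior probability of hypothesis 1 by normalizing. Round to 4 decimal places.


Sum of weights = 20 + 9 + 9 + 13 + 20 = 71
Normalized prior for H1 = 20 / 71
= 0.2817

0.2817


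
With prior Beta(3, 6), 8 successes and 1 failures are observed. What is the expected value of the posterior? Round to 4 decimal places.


Posterior = Beta(11, 7)
E[theta] = alpha/(alpha+beta)
= 11/18 = 0.6111

0.6111


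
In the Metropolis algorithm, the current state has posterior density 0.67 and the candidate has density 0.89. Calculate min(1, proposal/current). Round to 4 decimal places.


Ratio = 0.89/0.67 = 1.3284
Acceptance probability = min(1, 1.3284)
= 1.0

1.0


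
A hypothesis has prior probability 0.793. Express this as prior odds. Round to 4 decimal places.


Odds = P(H) / P(not H) = 0.793 / 0.207
= 3.8309

3.8309


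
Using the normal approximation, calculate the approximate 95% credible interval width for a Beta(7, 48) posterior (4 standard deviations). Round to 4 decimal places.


Var(Beta) = 7*48/(55^2 * 56) = 0.002
SD = 0.0445
Width ~ 4*SD = 0.1781

0.1781


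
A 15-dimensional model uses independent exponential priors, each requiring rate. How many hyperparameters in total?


Per parameter: 1 (rate).
Total = 15 * 1 = 15

15


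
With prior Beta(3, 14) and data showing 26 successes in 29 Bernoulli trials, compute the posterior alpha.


Conjugate update: alpha_posterior = alpha_prior + k
= 3 + 26 = 29

29


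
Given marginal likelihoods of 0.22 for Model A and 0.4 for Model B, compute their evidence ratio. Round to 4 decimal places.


Ratio = ML(A) / ML(B) = 0.22/0.4
= 0.55

0.55


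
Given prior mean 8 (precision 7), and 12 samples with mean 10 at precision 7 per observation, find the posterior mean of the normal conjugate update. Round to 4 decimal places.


The posterior mean is a precision-weighted average of prior and data.
Post. prec. = 7 + 84 = 91
Post. mean = (56 + 840)/91 = 896/91 = 9.8462

9.8462


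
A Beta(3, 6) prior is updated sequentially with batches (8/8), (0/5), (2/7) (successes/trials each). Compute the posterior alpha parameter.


Sequential conjugate updating is equivalent to a single batch update.
Total successes across all batches = 10
alpha_posterior = alpha_prior + total_successes = 3 + 10
= 13

13


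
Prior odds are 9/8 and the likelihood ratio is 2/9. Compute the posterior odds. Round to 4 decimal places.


Posterior odds = prior odds * likelihood ratio
= (9/8) * (2/9)
= 18 / 72
= 0.25

0.25


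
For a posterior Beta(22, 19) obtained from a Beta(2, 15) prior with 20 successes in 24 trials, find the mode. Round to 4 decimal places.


Mode = (alpha - 1) / (alpha + beta - 2)
= 21 / 39
= 0.5385

0.5385


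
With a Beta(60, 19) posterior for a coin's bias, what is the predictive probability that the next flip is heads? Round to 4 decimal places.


The predictive probability equals the posterior mean.
P(next = heads) = alpha / (alpha + beta)
= 60 / 79 = 0.7595

0.7595


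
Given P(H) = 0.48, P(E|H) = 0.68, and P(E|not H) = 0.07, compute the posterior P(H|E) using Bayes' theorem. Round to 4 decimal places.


By Bayes' theorem: P(H|E) = P(E|H)*P(H) / P(E)
P(E) = P(E|H)*P(H) + P(E|not H)*P(not H)
P(E) = 0.68*0.48 + 0.07*0.52 = 0.3628
P(H|E) = 0.68*0.48 / 0.3628 = 0.8997

0.8997


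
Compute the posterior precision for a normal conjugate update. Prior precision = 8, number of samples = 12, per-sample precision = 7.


tau_post = tau_0 + n * tau
= 8 + 12 * 7 = 92

92


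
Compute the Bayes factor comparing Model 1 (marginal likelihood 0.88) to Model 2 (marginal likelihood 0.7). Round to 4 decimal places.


BF12 = marginal likelihood of M1 / marginal likelihood of M2
= 0.88/0.7
= 1.2571

1.2571


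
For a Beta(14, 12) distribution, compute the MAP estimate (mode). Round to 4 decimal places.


MAP = mode = (a-1)/(a+b-2)
= (14-1)/(14+12-2)
= 13/24 = 0.5417

0.5417


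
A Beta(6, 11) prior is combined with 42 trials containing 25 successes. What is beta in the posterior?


In conjugate updating:
beta_posterior = beta_prior + (n - k)
= 11 + (42 - 25)
= 11 + 17 = 28

28


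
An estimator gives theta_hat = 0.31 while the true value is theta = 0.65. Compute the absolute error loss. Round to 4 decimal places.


The absolute error loss is |theta_hat - theta|
= |0.31 - 0.65|
= 0.34

0.34


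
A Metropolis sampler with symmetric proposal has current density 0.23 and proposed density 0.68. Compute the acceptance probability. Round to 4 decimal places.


For symmetric proposals, acceptance = min(1, pi(x*)/pi(x))
= min(1, 0.68/0.23)
= min(1, 2.9565) = 1.0

1.0


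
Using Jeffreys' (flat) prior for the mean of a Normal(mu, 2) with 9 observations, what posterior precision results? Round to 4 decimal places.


Flat prior means prior precision is 0.
Posterior precision = n / sigma^2 = 9/2 = 4.5

4.5


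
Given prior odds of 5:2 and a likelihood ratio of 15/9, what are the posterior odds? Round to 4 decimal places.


Posterior odds = prior odds * LR
Prior odds = 5/2 = 2.5
LR = 15/9 = 1.6667
Posterior odds = 2.5 * 1.6667 = 4.1667

4.1667


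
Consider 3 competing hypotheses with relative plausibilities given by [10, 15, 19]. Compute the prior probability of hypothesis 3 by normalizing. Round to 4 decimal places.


Sum of weights = 10 + 15 + 19 = 44
Normalized prior for H3 = 19 / 44
= 0.4318

0.4318


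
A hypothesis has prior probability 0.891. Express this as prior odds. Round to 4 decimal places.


Odds = P(H) / P(not H) = 0.891 / 0.109
= 8.1743

8.1743


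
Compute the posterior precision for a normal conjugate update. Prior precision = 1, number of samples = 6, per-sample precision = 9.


tau_post = tau_0 + n * tau
= 1 + 6 * 9 = 55

55


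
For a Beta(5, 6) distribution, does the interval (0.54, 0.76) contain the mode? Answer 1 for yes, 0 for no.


Mode of Beta(a,b) = (a-1)/(a+b-2)
= (5-1)/(5+6-2) = 0.4444
Check: 0.54 <= 0.4444 <= 0.76?
Result: 0

0


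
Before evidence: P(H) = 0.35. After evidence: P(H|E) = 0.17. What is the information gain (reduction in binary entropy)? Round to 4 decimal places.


Prior entropy = 0.9341
Posterior entropy = 0.6577
Information gain = 0.9341 - 0.6577 = 0.2764

0.2764


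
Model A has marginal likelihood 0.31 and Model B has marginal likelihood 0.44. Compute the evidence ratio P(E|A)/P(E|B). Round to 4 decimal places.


Evidence ratio = P(E|A) / P(E|B)
= 0.31 / 0.44
= 0.7045

0.7045


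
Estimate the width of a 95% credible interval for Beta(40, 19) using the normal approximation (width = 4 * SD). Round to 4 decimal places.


For Beta(a,b): Var = ab/((a+b)^2(a+b+1))
Var = 0.0036, SD = 0.0603
Approximate 95% CI width = 4 * 0.0603 = 0.2413

0.2413


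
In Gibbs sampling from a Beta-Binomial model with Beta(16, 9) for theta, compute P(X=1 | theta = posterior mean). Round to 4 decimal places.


Posterior mean = alpha/(alpha+beta) = 16/25 = 0.64
P(X=1|theta=mean) = theta = 0.64

0.64


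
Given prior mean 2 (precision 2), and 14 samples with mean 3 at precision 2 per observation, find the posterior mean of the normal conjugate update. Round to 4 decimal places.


The posterior mean is a precision-weighted average of prior and data.
Post. prec. = 2 + 28 = 30
Post. mean = (4 + 84)/30 = 88/30 = 2.9333

2.9333


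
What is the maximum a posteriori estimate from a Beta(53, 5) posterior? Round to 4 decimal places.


The MAP estimate equals the mode of the distribution.
Mode of Beta(a,b) = (a-1)/(a+b-2)
= 52/56
= 0.9286

0.9286


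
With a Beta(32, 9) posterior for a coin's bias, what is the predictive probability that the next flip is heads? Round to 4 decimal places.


The predictive probability equals the posterior mean.
P(next = heads) = alpha / (alpha + beta)
= 32 / 41 = 0.7805

0.7805


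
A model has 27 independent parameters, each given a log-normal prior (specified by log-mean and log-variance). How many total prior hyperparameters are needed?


Each log-normal prior needs 2 hyperparameters (log-mean and log-variance).
Total = 2 * 27 = 54

54


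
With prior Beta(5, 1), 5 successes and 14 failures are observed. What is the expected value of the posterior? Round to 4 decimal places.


Posterior = Beta(10, 15)
E[theta] = alpha/(alpha+beta)
= 10/25 = 0.4

0.4


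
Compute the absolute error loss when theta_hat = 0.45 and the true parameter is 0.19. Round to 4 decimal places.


L = |theta_hat - theta_true|
= |0.45 - 0.19| = 0.26

0.26


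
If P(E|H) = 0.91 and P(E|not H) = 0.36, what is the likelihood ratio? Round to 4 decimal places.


Likelihood ratio = P(E|H) / P(E|not H)
= 0.91 / 0.36
= 2.5278

2.5278


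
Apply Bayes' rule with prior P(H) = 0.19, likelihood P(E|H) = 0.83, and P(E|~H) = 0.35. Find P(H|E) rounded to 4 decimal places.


Step 1: Compute marginal P(E) = P(E|H)P(H) + P(E|~H)P(~H)
= 0.83*0.19 + 0.35*0.81 = 0.4412
Step 2: P(H|E) = P(E|H)P(H)/P(E) = 0.1577/0.4412
= 0.3574

0.3574


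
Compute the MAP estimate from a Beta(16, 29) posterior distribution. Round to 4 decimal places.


MAP = mode of Beta distribution
= (alpha - 1)/(alpha + beta - 2)
= (16-1)/(16+29-2)
= 15/43 = 0.3488

0.3488


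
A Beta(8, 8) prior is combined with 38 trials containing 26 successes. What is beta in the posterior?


In conjugate updating:
beta_posterior = beta_prior + (n - k)
= 8 + (38 - 26)
= 8 + 12 = 20

20


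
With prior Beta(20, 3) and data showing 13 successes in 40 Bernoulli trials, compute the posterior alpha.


Conjugate update: alpha_posterior = alpha_prior + k
= 20 + 13 = 33

33


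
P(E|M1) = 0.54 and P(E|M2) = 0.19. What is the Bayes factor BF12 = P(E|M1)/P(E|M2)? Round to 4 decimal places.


Bayes factor BF12 = P(E|M1) / P(E|M2)
= 0.54 / 0.19
= 2.8421

2.8421


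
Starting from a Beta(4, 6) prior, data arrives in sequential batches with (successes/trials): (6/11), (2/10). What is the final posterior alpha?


In sequential Bayesian updating, we sum all successes.
Total successes = 8
Final alpha = 4 + 8 = 12

12


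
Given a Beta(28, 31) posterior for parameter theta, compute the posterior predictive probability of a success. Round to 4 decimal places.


For a Beta-Bernoulli model, the predictive probability is the mean:
P(success) = 28/(28+31) = 28/59 = 0.4746

0.4746


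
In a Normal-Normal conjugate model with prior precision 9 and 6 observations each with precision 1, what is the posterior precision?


Posterior precision = prior precision + n * observation precision
= 9 + 6 * 1
= 9 + 6 = 15

15


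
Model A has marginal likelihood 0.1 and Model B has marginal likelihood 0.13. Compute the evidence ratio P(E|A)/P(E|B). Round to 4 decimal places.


Evidence ratio = P(E|A) / P(E|B)
= 0.1 / 0.13
= 0.7692

0.7692


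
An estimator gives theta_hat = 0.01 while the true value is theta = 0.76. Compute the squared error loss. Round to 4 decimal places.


The squared error loss is (theta_hat - theta)^2
= (0.01 - 0.76)^2
= (-0.75)^2 = 0.5625

0.5625


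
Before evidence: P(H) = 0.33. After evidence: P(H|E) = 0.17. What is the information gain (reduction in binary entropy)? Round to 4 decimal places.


Prior entropy = 0.9149
Posterior entropy = 0.6577
Information gain = 0.9149 - 0.6577 = 0.2572

0.2572


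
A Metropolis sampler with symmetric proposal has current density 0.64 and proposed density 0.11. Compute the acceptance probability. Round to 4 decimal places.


For symmetric proposals, acceptance = min(1, pi(x*)/pi(x))
= min(1, 0.11/0.64)
= min(1, 0.1719) = 0.1719

0.1719


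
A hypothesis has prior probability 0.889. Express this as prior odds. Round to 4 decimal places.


Odds = P(H) / P(not H) = 0.889 / 0.111
= 8.009

8.009


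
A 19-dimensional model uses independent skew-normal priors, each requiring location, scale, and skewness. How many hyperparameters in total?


Per parameter: 3 (location, scale, and skewness).
Total = 19 * 3 = 57

57


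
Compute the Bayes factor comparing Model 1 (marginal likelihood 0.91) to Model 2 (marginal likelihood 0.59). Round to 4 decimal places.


BF12 = marginal likelihood of M1 / marginal likelihood of M2
= 0.91/0.59
= 1.5424

1.5424


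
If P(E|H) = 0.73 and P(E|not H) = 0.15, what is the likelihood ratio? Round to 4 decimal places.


Likelihood ratio = P(E|H) / P(E|not H)
= 0.73 / 0.15
= 4.8667

4.8667


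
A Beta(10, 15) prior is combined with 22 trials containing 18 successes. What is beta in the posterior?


In conjugate updating:
beta_posterior = beta_prior + (n - k)
= 15 + (22 - 18)
= 15 + 4 = 19

19


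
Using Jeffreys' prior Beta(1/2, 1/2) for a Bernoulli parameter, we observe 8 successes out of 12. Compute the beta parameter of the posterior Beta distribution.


Conjugate update: Beta(0.5 + k, 0.5 + n - k).
k = 8, n - k = 4
Posterior beta = 0.5 + (n - k) = 0.5 + 4 = 4.5

4.5


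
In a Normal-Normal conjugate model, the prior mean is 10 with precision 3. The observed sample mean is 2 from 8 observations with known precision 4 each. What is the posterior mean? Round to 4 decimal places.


Posterior precision = tau0 + n*tau = 3 + 8*4 = 35
Posterior mean = (tau0*mu0 + n*tau*xbar) / posterior_precision
= (3*10 + 8*4*2) / 35
= 94 / 35 = 2.6857

2.6857


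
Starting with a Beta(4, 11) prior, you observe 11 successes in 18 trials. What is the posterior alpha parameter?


For a Beta-Binomial conjugate model:
Posterior alpha = prior alpha + number of successes
= 4 + 11 = 15

15


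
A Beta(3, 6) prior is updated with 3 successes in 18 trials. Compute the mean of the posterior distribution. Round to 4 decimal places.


After update: Beta(6, 21)
Mean = 6 / (6 + 21) = 6 / 27
= 0.2222

0.2222


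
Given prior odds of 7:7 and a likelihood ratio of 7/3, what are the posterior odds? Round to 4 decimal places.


Posterior odds = prior odds * LR
Prior odds = 7/7 = 1.0
LR = 7/3 = 2.3333
Posterior odds = 1.0 * 2.3333 = 2.3333

2.3333


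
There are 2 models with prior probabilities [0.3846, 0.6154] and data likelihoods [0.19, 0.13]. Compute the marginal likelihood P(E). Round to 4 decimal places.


P(E) = sum over models of P(M_i) * P(E|M_i)
= 0.3846*0.19 + 0.6154*0.13
= 0.1531

0.1531


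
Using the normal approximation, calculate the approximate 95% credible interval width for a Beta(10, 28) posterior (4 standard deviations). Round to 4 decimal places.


Var(Beta) = 10*28/(38^2 * 39) = 0.005
SD = 0.0705
Width ~ 4*SD = 0.282

0.282


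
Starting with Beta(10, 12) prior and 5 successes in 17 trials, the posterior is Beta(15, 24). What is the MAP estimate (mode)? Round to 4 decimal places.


The mode of Beta(a, b) when a > 1 and b > 1 is (a-1)/(a+b-2)
= (15 - 1) / (15 + 24 - 2)
= 14 / 37
= 0.3784

0.3784


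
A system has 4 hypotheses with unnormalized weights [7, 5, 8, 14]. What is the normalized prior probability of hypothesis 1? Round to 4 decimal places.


The normalized prior is the weight divided by the total.
Total weight = 34
P(H1) = 7 / 34 = 0.2059

0.2059


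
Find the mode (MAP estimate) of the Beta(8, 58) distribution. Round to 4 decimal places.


For Beta(a,b) with a,b > 1:
Mode = (a-1)/(a+b-2) = (8-1)/(66-2)
= 7/64 = 0.1094

0.1094


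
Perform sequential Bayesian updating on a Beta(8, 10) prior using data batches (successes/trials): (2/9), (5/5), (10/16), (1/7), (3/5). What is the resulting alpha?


Accumulate successes: 21
Posterior alpha = prior alpha + sum of successes
= 8 + 21 = 29

29


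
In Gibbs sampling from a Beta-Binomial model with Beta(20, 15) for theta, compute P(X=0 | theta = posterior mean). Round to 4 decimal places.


Posterior mean = alpha/(alpha+beta) = 20/35 = 0.5714
P(X=0|theta=mean) = 1 - theta = 0.4286

0.4286


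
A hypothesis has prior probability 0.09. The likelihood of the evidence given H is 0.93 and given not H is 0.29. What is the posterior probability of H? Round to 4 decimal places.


Using Bayes' theorem:
P(E) = 0.09 * 0.93 + 0.91 * 0.29
P(E) = 0.3476
P(H|E) = (0.09 * 0.93) / 0.3476 = 0.2408

0.2408


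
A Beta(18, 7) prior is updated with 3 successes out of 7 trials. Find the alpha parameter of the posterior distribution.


In the Beta-Binomial conjugate update:
alpha_post = alpha_prior + successes
= 18 + 3
= 21

21


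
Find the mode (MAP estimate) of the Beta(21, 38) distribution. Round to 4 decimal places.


For Beta(a,b) with a,b > 1:
Mode = (a-1)/(a+b-2) = (21-1)/(59-2)
= 20/57 = 0.3509

0.3509


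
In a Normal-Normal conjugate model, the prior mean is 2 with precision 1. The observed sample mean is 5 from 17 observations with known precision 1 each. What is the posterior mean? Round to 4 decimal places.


Posterior precision = tau0 + n*tau = 1 + 17*1 = 18
Posterior mean = (tau0*mu0 + n*tau*xbar) / posterior_precision
= (1*2 + 17*1*5) / 18
= 87 / 18 = 4.8333

4.8333


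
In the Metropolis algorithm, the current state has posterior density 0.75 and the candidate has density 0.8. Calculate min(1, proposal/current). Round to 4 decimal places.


Ratio = 0.8/0.75 = 1.0667
Acceptance probability = min(1, 1.0667)
= 1.0

1.0


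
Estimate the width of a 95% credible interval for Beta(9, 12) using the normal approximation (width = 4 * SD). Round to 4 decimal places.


For Beta(a,b): Var = ab/((a+b)^2(a+b+1))
Var = 0.0111, SD = 0.1055
Approximate 95% CI width = 4 * 0.1055 = 0.422

0.422


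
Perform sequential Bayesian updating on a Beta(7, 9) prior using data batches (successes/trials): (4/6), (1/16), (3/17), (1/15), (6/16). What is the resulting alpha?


Accumulate successes: 15
Posterior alpha = prior alpha + sum of successes
= 7 + 15 = 22

22


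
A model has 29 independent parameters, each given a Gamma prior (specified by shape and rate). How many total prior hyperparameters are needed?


Each Gamma prior needs 2 hyperparameters (shape and rate).
Total = 2 * 29 = 58

58


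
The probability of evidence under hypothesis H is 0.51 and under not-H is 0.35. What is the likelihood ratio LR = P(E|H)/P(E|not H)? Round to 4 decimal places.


LR = 0.51 / 0.35
= 1.4571

1.4571


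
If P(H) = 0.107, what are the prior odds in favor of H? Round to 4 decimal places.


Prior odds = P(H) / (1 - P(H))
= 0.107 / 0.893
= 0.1198

0.1198


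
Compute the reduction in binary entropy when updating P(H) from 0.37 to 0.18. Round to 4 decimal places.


H_before = -p*log2(p) - (1-p)*log2(1-p) for p=0.37: 0.9507
H_after for p=0.18: 0.6801
Reduction = 0.9507 - 0.6801 = 0.2706

0.2706


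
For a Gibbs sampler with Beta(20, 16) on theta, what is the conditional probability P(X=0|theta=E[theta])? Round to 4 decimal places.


E[theta] = 20/(20+16) = 0.5556
P(X=0|theta) = 1 - theta = 0.4444

0.4444


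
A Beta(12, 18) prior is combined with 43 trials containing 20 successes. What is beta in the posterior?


In conjugate updating:
beta_posterior = beta_prior + (n - k)
= 18 + (43 - 20)
= 18 + 23 = 41

41


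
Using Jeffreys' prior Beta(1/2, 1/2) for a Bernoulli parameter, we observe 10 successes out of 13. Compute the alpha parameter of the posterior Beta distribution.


Conjugate update: Beta(0.5 + k, 0.5 + n - k).
k = 10, n - k = 3
Posterior alpha = 0.5 + k = 0.5 + 10 = 10.5

10.5


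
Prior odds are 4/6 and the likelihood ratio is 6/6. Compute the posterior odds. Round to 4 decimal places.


Posterior odds = prior odds * likelihood ratio
= (4/6) * (6/6)
= 24 / 36
= 0.6667

0.6667


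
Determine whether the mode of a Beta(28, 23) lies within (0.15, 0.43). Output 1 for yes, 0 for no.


First find the mode: (a-1)/(a+b-2) = 0.551
Is 0.551 in (0.15, 0.43)? 0

0


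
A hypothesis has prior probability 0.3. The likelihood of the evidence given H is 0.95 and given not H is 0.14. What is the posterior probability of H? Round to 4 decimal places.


Using Bayes' theorem:
P(E) = 0.3 * 0.95 + 0.7 * 0.14
P(E) = 0.383
P(H|E) = (0.3 * 0.95) / 0.383 = 0.7441

0.7441


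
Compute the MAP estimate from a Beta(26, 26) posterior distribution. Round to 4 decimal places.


MAP = mode of Beta distribution
= (alpha - 1)/(alpha + beta - 2)
= (26-1)/(26+26-2)
= 25/50 = 0.5

0.5


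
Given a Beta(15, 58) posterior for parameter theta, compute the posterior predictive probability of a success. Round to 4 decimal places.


For a Beta-Bernoulli model, the predictive probability is the mean:
P(success) = 15/(15+58) = 15/73 = 0.2055

0.2055


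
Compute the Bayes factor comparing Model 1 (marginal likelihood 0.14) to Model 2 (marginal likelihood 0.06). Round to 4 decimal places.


BF12 = marginal likelihood of M1 / marginal likelihood of M2
= 0.14/0.06
= 2.3333

2.3333


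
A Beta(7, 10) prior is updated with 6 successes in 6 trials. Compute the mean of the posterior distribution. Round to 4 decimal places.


After update: Beta(13, 10)
Mean = 13 / (13 + 10) = 13 / 23
= 0.5652

0.5652


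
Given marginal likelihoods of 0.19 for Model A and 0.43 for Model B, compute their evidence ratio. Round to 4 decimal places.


Ratio = ML(A) / ML(B) = 0.19/0.43
= 0.4419

0.4419


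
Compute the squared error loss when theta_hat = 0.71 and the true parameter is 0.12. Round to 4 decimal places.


L = (theta_hat - theta_true)^2
= (0.71 - 0.12)^2
= 0.59^2 = 0.3481

0.3481


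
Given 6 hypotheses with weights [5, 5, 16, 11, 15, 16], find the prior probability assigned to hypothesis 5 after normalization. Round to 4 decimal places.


To normalize, divide each weight by the sum of all weights.
Sum = 68
Prior(H5) = 15/68 = 0.2206

0.2206


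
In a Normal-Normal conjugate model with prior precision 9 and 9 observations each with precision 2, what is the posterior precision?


Posterior precision = prior precision + n * observation precision
= 9 + 9 * 2
= 9 + 18 = 27

27


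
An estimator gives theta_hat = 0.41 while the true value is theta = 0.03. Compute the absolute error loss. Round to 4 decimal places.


The absolute error loss is |theta_hat - theta|
= |0.41 - 0.03|
= 0.38

0.38


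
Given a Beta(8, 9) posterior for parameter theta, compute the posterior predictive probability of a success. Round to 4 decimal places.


For a Beta-Bernoulli model, the predictive probability is the mean:
P(success) = 8/(8+9) = 8/17 = 0.4706

0.4706


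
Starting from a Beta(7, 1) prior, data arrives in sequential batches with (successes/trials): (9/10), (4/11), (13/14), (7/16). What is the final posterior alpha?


In sequential Bayesian updating, we sum all successes.
Total successes = 33
Final alpha = 7 + 33 = 40

40


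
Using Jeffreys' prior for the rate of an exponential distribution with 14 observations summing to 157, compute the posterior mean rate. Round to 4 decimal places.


Jeffreys' prior leads to posterior Gamma(14, 157).
Mean = 14/157 = 0.0892

0.0892


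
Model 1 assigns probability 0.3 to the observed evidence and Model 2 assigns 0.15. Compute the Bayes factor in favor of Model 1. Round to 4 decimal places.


BF = P(data|M1) / P(data|M2)
= 0.3 / 0.15 = 2.0

2.0


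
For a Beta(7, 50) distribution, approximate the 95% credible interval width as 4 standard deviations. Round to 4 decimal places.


Variance of Beta(a,b) = ab / ((a+b)^2 * (a+b+1))
= 7*50 / ((57)^2 * 58)
= 0.0019
SD = sqrt(0.0019) = 0.0431
Width = 4 * SD = 0.1724

0.1724


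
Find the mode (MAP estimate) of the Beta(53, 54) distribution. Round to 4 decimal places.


For Beta(a,b) with a,b > 1:
Mode = (a-1)/(a+b-2) = (53-1)/(107-2)
= 52/105 = 0.4952

0.4952


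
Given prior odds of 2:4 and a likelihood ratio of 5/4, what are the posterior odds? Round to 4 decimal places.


Posterior odds = prior odds * LR
Prior odds = 2/4 = 0.5
LR = 5/4 = 1.25
Posterior odds = 0.5 * 1.25 = 0.625

0.625


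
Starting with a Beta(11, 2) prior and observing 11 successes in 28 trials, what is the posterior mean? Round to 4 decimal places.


Posterior parameters: alpha = 11 + 11 = 22
beta = 2 + 17 = 19
Posterior mean = alpha / (alpha + beta) = 22 / 41
= 0.5366

0.5366


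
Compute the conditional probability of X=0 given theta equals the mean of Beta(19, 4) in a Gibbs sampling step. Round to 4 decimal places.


Mean of Beta(19, 4) = 0.8261
P(X=0 | theta=0.8261) = 0.1739

0.1739


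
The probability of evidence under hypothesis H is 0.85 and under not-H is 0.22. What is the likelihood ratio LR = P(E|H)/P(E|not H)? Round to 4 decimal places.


LR = 0.85 / 0.22
= 3.8636

3.8636


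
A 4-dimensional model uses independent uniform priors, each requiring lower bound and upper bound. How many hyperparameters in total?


Per parameter: 2 (lower bound and upper bound).
Total = 4 * 2 = 8

8


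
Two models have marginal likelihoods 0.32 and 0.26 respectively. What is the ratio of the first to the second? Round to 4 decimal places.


Evidence ratio = 0.32 / 0.26
= 1.2308

1.2308


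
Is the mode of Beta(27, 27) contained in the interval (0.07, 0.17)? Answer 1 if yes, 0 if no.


Mode = (a-1)/(a+b-2) = 26/52 = 0.5
Interval: (0.07, 0.17)
Contains mode? 0

0


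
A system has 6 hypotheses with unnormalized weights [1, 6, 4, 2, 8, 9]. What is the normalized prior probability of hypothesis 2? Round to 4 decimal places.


The normalized prior is the weight divided by the total.
Total weight = 30
P(H2) = 6 / 30 = 0.2

0.2


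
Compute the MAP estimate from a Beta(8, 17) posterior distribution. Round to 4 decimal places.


MAP = mode of Beta distribution
= (alpha - 1)/(alpha + beta - 2)
= (8-1)/(8+17-2)
= 7/23 = 0.3043

0.3043


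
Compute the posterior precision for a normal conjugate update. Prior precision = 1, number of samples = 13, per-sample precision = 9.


tau_post = tau_0 + n * tau
= 1 + 13 * 9 = 118

118


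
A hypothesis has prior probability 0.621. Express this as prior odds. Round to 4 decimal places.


Odds = P(H) / P(not H) = 0.621 / 0.379
= 1.6385

1.6385


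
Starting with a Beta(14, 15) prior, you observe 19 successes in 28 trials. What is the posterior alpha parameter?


For a Beta-Binomial conjugate model:
Posterior alpha = prior alpha + number of successes
= 14 + 19 = 33

33


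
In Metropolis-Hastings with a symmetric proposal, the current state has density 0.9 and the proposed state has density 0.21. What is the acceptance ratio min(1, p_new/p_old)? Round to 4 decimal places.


Ratio = p_new / p_old = 0.21 / 0.9 = 0.2333
Acceptance = min(1, 0.2333) = 0.2333

0.2333


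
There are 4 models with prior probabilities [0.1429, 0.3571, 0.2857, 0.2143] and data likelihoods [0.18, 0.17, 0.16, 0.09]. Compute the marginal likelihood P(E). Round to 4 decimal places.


P(E) = sum over models of P(M_i) * P(E|M_i)
= 0.1429*0.18 + 0.3571*0.17 + 0.2857*0.16 + 0.2143*0.09
= 0.1514

0.1514


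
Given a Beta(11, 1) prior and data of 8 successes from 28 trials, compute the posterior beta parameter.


Number of failures = 28 - 8 = 20
Posterior beta = 1 + 20 = 21

21


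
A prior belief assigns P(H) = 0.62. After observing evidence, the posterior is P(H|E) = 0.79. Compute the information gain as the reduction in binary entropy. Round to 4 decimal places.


H(prior) = -0.62*log2(0.62) - 0.38*log2(0.38)
= 0.958
H(post) = -0.79*log2(0.79) - 0.21*log2(0.21)
= 0.7415
IG = 0.958 - 0.7415 = 0.2166

0.2166


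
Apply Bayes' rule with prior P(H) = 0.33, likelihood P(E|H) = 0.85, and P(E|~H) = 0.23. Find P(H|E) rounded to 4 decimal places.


Step 1: Compute marginal P(E) = P(E|H)P(H) + P(E|~H)P(~H)
= 0.85*0.33 + 0.23*0.67 = 0.4346
Step 2: P(H|E) = P(E|H)P(H)/P(E) = 0.2805/0.4346
= 0.6454

0.6454


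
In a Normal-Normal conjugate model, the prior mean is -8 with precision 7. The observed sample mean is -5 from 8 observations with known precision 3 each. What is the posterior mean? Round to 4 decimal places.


Posterior precision = tau0 + n*tau = 7 + 8*3 = 31
Posterior mean = (tau0*mu0 + n*tau*xbar) / posterior_precision
= (7*-8 + 8*3*-5) / 31
= -176 / 31 = -5.6774

-5.6774


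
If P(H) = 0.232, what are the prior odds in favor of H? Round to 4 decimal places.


Prior odds = P(H) / (1 - P(H))
= 0.232 / 0.768
= 0.3021

0.3021


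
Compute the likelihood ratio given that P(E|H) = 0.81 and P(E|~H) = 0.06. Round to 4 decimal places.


LR = P(E|H) / P(E|~H)
= 0.81 / 0.06 = 13.5

13.5


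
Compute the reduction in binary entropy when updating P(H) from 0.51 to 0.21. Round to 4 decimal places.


H_before = -p*log2(p) - (1-p)*log2(1-p) for p=0.51: 0.9997
H_after for p=0.21: 0.7415
Reduction = 0.9997 - 0.7415 = 0.2582

0.2582


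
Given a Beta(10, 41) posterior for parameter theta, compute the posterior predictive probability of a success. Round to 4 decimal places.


For a Beta-Bernoulli model, the predictive probability is the mean:
P(success) = 10/(10+41) = 10/51 = 0.1961

0.1961


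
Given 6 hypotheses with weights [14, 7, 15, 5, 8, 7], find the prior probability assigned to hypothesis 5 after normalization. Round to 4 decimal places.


To normalize, divide each weight by the sum of all weights.
Sum = 56
Prior(H5) = 8/56 = 0.1429

0.1429


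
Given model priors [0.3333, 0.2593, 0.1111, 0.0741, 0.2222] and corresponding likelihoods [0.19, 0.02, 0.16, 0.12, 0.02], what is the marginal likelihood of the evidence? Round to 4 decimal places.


P(E) = sum_i P(M_i) P(E|M_i)
= 0.0633 + 0.0052 + 0.0178 + 0.0089 + 0.0044
= 0.0996

0.0996


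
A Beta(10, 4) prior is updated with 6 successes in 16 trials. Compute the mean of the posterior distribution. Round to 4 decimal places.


After update: Beta(16, 14)
Mean = 16 / (16 + 14) = 16 / 30
= 0.5333

0.5333


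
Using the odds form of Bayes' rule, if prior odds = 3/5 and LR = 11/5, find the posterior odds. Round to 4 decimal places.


Bayes' rule in odds form: posterior odds = prior odds * LR
= (3 * 11) / (5 * 5)
= 33/25 = 1.32

1.32


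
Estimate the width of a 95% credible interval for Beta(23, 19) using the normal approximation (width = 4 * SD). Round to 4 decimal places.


For Beta(a,b): Var = ab/((a+b)^2(a+b+1))
Var = 0.0058, SD = 0.0759
Approximate 95% CI width = 4 * 0.0759 = 0.3036

0.3036


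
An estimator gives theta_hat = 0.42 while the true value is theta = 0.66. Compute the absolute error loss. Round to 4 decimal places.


The absolute error loss is |theta_hat - theta|
= |0.42 - 0.66|
= 0.24

0.24


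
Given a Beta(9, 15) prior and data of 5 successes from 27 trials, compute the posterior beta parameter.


Number of failures = 27 - 5 = 22
Posterior beta = 15 + 22 = 37

37


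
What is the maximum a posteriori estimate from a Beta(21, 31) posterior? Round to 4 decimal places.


The MAP estimate equals the mode of the distribution.
Mode of Beta(a,b) = (a-1)/(a+b-2)
= 20/50
= 0.4

0.4


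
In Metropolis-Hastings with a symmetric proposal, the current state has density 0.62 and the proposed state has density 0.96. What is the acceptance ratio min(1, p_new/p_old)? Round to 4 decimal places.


Ratio = p_new / p_old = 0.96 / 0.62 = 1.5484
Acceptance = min(1, 1.5484) = 1.0

1.0


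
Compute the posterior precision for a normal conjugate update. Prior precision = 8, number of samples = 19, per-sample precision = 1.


tau_post = tau_0 + n * tau
= 8 + 19 * 1 = 27

27


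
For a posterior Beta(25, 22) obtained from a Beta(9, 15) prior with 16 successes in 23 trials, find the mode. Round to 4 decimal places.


Mode = (alpha - 1) / (alpha + beta - 2)
= 24 / 45
= 0.5333

0.5333


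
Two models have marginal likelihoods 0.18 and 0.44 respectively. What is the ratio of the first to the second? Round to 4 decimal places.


Evidence ratio = 0.18 / 0.44
= 0.4091

0.4091


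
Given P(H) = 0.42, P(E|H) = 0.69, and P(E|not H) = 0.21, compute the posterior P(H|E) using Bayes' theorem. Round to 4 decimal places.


By Bayes' theorem: P(H|E) = P(E|H)*P(H) / P(E)
P(E) = P(E|H)*P(H) + P(E|not H)*P(not H)
P(E) = 0.69*0.42 + 0.21*0.58 = 0.4116
P(H|E) = 0.69*0.42 / 0.4116 = 0.7041

0.7041


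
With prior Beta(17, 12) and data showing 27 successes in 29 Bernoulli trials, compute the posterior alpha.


Conjugate update: alpha_posterior = alpha_prior + k
= 17 + 27 = 44

44


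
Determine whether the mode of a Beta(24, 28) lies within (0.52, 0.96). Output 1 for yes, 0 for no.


First find the mode: (a-1)/(a+b-2) = 0.46
Is 0.46 in (0.52, 0.96)? 0

0


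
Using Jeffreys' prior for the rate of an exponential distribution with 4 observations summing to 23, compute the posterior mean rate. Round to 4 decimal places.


Jeffreys' prior leads to posterior Gamma(4, 23).
Mean = 4/23 = 0.1739

0.1739


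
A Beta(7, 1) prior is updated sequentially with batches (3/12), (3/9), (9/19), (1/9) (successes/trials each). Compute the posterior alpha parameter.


Sequential conjugate updating is equivalent to a single batch update.
Total successes across all batches = 16
alpha_posterior = alpha_prior + total_successes = 7 + 16
= 23

23


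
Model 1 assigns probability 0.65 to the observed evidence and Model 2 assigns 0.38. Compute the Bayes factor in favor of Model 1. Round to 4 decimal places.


BF = P(data|M1) / P(data|M2)
= 0.65 / 0.38 = 1.7105

1.7105


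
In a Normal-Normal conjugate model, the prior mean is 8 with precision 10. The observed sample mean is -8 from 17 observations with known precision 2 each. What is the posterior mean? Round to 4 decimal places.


Posterior precision = tau0 + n*tau = 10 + 17*2 = 44
Posterior mean = (tau0*mu0 + n*tau*xbar) / posterior_precision
= (10*8 + 17*2*-8) / 44
= -192 / 44 = -4.3636

-4.3636


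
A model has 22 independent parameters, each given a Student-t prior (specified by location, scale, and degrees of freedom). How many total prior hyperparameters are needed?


Each Student-t prior needs 3 hyperparameters (location, scale, and degrees of freedom).
Total = 3 * 22 = 66

66


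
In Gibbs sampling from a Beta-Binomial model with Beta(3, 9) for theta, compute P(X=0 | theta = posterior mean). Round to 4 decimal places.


Posterior mean = alpha/(alpha+beta) = 3/12 = 0.25
P(X=0|theta=mean) = 1 - theta = 0.75

0.75


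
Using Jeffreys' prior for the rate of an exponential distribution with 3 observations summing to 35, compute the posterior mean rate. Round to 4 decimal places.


Jeffreys' prior leads to posterior Gamma(3, 35).
Mean = 3/35 = 0.0857

0.0857


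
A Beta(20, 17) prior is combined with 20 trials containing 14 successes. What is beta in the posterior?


In conjugate updating:
beta_posterior = beta_prior + (n - k)
= 17 + (20 - 14)
= 17 + 6 = 23

23


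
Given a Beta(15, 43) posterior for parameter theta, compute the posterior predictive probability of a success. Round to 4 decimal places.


For a Beta-Bernoulli model, the predictive probability is the mean:
P(success) = 15/(15+43) = 15/58 = 0.2586

0.2586


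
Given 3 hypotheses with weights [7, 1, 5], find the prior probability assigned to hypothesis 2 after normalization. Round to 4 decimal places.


To normalize, divide each weight by the sum of all weights.
Sum = 13
Prior(H2) = 1/13 = 0.0769

0.0769


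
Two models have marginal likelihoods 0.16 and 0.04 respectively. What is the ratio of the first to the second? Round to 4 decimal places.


Evidence ratio = 0.16 / 0.04
= 4.0

4.0


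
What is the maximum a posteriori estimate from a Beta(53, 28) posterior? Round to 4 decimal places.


The MAP estimate equals the mode of the distribution.
Mode of Beta(a,b) = (a-1)/(a+b-2)
= 52/79
= 0.6582

0.6582


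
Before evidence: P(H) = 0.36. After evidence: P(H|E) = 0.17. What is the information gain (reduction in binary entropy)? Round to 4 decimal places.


Prior entropy = 0.9427
Posterior entropy = 0.6577
Information gain = 0.9427 - 0.6577 = 0.285

0.285


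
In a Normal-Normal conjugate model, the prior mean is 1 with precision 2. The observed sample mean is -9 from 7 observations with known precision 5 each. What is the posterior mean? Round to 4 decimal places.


Posterior precision = tau0 + n*tau = 2 + 7*5 = 37
Posterior mean = (tau0*mu0 + n*tau*xbar) / posterior_precision
= (2*1 + 7*5*-9) / 37
= -313 / 37 = -8.4595

-8.4595


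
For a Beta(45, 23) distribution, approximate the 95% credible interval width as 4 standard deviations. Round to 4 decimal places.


Variance of Beta(a,b) = ab / ((a+b)^2 * (a+b+1))
= 45*23 / ((68)^2 * 69)
= 0.0032
SD = sqrt(0.0032) = 0.057
Width = 4 * SD = 0.2278

0.2278


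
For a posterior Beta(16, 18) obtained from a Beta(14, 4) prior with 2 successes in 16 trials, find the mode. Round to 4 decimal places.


Mode = (alpha - 1) / (alpha + beta - 2)
= 15 / 32
= 0.4688

0.4688


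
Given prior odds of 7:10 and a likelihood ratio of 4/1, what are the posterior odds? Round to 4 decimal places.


Posterior odds = prior odds * LR
Prior odds = 7/10 = 0.7
LR = 4/1 = 4.0
Posterior odds = 0.7 * 4.0 = 2.8

2.8
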